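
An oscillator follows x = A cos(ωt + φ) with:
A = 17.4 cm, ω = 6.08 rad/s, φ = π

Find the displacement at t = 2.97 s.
x = A cos(ωt + φ) = 17.4×cos(6.08×2.97 + π) = -12.22 cm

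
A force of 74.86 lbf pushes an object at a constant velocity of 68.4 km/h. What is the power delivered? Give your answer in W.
P = Fv = 333 N × 19 m/s = 6327 W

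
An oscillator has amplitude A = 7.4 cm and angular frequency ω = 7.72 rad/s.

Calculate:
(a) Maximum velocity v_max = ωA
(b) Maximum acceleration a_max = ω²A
v_max = ωA = 7.72×0.074 = 0.5713 m/s
a_max = ω²A = 7.72²×0.074 = 4.41 m/s²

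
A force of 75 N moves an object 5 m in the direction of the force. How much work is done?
W = Fd = 75×5 = 375.0 J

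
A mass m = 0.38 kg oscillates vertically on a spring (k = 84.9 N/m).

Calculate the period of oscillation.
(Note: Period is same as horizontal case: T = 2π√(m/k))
T = 2π√(m/k) = 2π√(0.38/84.9) = 0.4204 s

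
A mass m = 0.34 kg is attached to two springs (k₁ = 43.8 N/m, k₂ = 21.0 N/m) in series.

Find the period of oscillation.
k_eq = k₁k₂/(k₁+k₂) = 14.19 N/m
T = 2π√(m/k_eq) = 2π√(0.34/14.19) = 0.9724 s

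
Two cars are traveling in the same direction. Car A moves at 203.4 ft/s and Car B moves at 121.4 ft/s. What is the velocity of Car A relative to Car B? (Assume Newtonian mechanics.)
v_rel = v_A - v_B = 203.4 - 121.4 = 82.0 ft/s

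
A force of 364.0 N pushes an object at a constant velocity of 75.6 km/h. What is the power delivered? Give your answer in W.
P = Fv = 364 N × 21 m/s = 7644 W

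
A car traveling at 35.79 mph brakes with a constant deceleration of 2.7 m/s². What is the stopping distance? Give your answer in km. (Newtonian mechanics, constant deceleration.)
d = v₀² / (2a) (with unit conversion) = 0.0474 km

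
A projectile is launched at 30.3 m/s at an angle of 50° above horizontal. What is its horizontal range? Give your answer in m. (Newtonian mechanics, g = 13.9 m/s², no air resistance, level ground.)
R = v₀² sin(2θ) / g = 65.05 m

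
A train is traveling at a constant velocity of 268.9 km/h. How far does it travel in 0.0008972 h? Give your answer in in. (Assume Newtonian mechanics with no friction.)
d = vt (with unit conversion) = 9498.0 in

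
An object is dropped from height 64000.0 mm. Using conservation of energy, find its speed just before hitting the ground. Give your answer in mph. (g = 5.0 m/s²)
mgh = ½mv² → v = √(2gh) = √(2×5.0×64) = 25.3 m/s = 56.59 mph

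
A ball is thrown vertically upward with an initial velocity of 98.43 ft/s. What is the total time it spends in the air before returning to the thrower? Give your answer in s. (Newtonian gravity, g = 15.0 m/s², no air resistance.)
t_total = 2v₀/g (with unit conversion) = 4.0 s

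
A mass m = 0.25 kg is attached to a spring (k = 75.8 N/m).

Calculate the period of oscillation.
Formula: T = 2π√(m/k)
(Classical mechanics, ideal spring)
T = 2π√(m/k) = 2π√(0.25/75.8) = 0.3608 s; f = 1/T = 2.771 Hz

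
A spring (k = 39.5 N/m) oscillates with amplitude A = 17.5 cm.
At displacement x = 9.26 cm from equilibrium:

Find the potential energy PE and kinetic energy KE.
E_total = ½kA² = ½×39.5×(0.175)² = 0.6048 J
PE = ½kx² = ½×39.5×(0.0926)² = 0.1694 J
KE = E_total − PE = 0.4355 J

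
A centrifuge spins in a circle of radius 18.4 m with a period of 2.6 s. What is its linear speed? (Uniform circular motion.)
v = 2πr/T = 2π×18.4/2.6 = 44.47 m/s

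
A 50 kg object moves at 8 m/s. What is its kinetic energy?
KE = ½mv² = ½×50×8² = 1600.0 J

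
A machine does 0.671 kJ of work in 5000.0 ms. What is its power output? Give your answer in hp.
P = W/t = 671 J / 5 s = 134.2 W = 0.18 hp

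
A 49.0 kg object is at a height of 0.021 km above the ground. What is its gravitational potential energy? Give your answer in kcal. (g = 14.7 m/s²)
PE = mgh = 49 kg × 14.7 m/s² × 21 m = 1.513e+04 J = 3.615 kcal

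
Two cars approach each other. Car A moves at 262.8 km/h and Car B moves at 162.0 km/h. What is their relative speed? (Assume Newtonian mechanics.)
v_rel = v_A + v_B = 262.8 + 162.0 = 424.8 km/h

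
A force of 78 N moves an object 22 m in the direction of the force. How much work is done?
W = Fd = 78×22 = 1716.0 J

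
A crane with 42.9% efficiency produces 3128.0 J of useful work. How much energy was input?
W_in = W_out/η = 3128.0/0.429 = 7291.4 J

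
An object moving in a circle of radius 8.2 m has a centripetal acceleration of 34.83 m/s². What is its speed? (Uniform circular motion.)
v = √(a_c × r) = √(34.83 × 8.2) = 16.9 m/s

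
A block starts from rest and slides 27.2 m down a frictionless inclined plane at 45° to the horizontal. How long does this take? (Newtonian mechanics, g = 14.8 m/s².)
a = g sin(θ) = 14.8 × sin(45°) = 10.47 m/s²
t = √(2d/a) = √(2 × 27.2 / 10.47) = 2.28 s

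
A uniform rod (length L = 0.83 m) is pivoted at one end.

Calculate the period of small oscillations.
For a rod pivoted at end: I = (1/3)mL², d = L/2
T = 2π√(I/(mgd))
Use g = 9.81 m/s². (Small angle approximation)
I/m = (1/3)L² = 0.2296 m²; d = L/2 = 0.415 m
T = 2π√(I/(mgd)) = 2π√(0.2296/(9.81×0.415)) = 1.492 s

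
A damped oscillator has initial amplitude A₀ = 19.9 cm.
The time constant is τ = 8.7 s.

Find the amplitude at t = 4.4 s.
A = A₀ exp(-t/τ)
A = A₀ exp(−t/τ) = 19.9×exp(−4.4/8.7) = 12 cm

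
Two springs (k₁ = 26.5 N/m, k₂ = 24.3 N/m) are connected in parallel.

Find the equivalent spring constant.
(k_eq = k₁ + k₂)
k_eq = k₁ + k₂ = 26.5 + 24.3 = 50.8 N/m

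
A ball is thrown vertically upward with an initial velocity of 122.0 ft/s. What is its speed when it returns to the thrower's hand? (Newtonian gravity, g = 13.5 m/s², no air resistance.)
By conservation of energy, the ball returns at the same speed = 122.0 ft/s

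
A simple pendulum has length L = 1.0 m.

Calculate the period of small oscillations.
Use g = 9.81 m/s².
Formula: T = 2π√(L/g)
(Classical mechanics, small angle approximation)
T = 2π√(L/g) = 2π√(1.0/9.81) = 2.006 s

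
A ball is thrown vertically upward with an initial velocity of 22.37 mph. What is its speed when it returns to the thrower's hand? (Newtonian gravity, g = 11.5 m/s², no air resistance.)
By conservation of energy, the ball returns at the same speed = 22.37 mph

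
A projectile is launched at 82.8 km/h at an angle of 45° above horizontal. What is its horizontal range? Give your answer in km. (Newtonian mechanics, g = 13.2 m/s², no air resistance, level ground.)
R = v₀² sin(2θ) / g (with unit conversion) = 0.04008 km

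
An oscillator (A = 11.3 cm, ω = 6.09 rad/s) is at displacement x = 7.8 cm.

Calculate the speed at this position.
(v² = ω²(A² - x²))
v = ω√(A² − x²) = 6.09×√(0.113² − 0.078²) = 0.4979 m/s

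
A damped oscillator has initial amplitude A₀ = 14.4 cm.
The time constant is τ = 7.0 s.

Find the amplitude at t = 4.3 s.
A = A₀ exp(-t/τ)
A = A₀ exp(−t/τ) = 14.4×exp(−4.3/7.0) = 7.791 cm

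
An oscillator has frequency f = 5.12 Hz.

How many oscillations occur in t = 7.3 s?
n = f×t = 5.12×7.3 = 37.38 oscillations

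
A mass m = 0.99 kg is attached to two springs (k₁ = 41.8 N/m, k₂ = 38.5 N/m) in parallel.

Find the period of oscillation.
k_eq = k₁+k₂ = 80.3 N/m
T = 2π√(m/k_eq) = 2π√(0.99/80.3) = 0.6977 s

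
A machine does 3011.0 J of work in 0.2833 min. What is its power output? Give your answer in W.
P = W/t = 3011 J / 17 s = 177.1 W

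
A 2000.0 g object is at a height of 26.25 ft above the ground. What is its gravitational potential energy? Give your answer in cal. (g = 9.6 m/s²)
PE = mgh = 2 kg × 9.6 m/s² × 8.001 m = 153.6 J = 36.72 cal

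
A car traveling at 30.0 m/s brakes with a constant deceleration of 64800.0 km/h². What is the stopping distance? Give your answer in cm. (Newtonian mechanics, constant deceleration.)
d = v₀² / (2a) (with unit conversion) = 9000.0 cm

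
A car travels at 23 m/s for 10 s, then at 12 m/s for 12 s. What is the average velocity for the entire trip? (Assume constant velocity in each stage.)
d₁ = v₁t₁ = 23 × 10 = 230 m
d₂ = v₂t₂ = 12 × 12 = 144 m
d_total = 374 m, t_total = 22 s
v_avg = d_total/t_total = 374/22 = 17.0 m/s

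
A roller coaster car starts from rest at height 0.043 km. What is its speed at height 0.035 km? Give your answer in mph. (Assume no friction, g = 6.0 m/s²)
mgh₁ = ½mv₂² + mgh₂ → v₂ = √(2g(h₁−h₂)) = √(2×6.0×(43−35)) = 9.798 m/s = 21.92 mph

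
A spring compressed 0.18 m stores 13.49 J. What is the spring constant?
PE = ½kx² → k = 2PE/x² = 2×13.49/0.18² = 832.7 N/m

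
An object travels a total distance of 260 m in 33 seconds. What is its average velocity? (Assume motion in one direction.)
v_avg = Δd / Δt = 260 / 33 = 7.88 m/s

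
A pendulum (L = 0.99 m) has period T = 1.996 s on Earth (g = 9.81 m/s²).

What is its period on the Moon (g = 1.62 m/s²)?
T = 2π√(L/g), so T_moon/T_earth = √(g_earth/g_moon)
T_moon = 2π√(0.99/1.62) = 4.912 s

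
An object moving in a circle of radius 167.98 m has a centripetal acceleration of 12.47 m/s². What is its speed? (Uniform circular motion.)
v = √(a_c × r) = √(12.47 × 167.98) = 45.77 m/s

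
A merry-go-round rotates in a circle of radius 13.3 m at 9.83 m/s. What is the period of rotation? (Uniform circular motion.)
T = 2πr/v = 2π×13.3/9.83 = 8.5 s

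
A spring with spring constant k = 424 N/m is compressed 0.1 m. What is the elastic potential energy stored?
PE = ½kx² = ½×424×0.1² = 2.12 J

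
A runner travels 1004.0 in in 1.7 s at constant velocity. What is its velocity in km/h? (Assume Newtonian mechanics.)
v = d/t (with unit conversion) = 54.0 km/h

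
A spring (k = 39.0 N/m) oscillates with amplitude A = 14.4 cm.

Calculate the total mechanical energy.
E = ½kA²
E = ½kA² = ½×39.0×(0.144)² = 0.4044 J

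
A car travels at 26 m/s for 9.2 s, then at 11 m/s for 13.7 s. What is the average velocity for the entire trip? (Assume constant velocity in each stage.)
d₁ = v₁t₁ = 26 × 9.2 = 239.2 m
d₂ = v₂t₂ = 11 × 13.7 = 150.7 m
d_total = 389.9 m, t_total = 22.9 s
v_avg = d_total/t_total = 389.9/22.9 = 17.03 m/s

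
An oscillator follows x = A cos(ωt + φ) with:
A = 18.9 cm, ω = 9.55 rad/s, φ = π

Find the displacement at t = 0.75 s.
x = A cos(ωt + φ) = 18.9×cos(9.55×0.75 + π) = -12.05 cm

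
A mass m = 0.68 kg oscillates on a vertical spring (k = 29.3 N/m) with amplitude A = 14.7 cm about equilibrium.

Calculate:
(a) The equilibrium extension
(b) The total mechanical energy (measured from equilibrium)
x_eq = mg/k = 0.68×9.81/29.3 = 0.2277 m = 22.77 cm
E = ½kA² = ½×29.3×(0.147)² = 0.3166 J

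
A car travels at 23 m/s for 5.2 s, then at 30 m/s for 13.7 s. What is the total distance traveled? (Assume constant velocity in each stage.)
d₁ = v₁t₁ = 23 × 5.2 = 119.6 m
d₂ = v₂t₂ = 30 × 13.7 = 411 m
d_total = 119.6 + 411 = 530.6 m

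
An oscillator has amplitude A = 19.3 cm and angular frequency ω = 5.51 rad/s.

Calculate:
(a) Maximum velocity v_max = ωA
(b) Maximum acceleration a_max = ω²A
v_max = ωA = 5.51×0.193 = 1.063 m/s
a_max = ω²A = 5.51²×0.193 = 5.859 m/s²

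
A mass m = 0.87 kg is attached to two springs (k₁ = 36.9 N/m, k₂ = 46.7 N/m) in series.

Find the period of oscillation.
k_eq = k₁k₂/(k₁+k₂) = 20.61 N/m
T = 2π√(m/k_eq) = 2π√(0.87/20.61) = 1.291 s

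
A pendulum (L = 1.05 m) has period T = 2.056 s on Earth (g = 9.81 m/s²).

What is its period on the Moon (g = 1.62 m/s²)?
T = 2π√(L/g), so T_moon/T_earth = √(g_earth/g_moon)
T_moon = 2π√(1.05/1.62) = 5.058 s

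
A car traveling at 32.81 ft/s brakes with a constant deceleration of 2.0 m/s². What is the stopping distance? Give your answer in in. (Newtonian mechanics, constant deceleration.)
d = v₀² / (2a) (with unit conversion) = 984.3 in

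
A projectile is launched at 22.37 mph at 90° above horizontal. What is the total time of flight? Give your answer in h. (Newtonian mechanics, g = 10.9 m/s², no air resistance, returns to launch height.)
T = 2v₀sin(θ)/g (with unit conversion) = 0.0005097 h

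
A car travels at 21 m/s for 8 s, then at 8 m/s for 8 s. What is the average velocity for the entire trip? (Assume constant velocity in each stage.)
d₁ = v₁t₁ = 21 × 8 = 168 m
d₂ = v₂t₂ = 8 × 8 = 64 m
d_total = 232 m, t_total = 16 s
v_avg = d_total/t_total = 232/16 = 14.5 m/s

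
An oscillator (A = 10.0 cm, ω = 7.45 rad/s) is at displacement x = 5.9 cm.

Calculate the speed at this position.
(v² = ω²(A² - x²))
v = ω√(A² − x²) = 7.45×√(0.1² − 0.059²) = 0.6015 m/s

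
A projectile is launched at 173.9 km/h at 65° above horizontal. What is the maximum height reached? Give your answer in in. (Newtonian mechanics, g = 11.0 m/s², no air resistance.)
H = v₀²sin²(θ)/(2g) (with unit conversion) = 3430.0 in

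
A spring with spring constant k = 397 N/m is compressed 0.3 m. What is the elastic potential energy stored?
PE = ½kx² = ½×397×0.3² = 17.86 J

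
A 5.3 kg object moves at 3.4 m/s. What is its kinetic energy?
KE = ½mv² = ½×5.3×3.4² = 30.634 J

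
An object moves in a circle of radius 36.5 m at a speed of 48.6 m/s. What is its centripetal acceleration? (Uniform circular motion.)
a_c = v²/r = 48.6²/36.5 = 2361.96/36.5 = 64.71 m/s²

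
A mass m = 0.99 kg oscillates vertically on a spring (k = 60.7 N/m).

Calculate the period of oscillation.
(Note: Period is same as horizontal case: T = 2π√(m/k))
T = 2π√(m/k) = 2π√(0.99/60.7) = 0.8024 s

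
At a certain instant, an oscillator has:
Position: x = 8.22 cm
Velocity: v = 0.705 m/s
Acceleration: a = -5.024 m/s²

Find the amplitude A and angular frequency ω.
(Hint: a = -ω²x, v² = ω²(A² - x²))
a = −ω²x → ω = √(|a|/x) = √(5.024/0.0822) = 7.818 rad/s
v² = ω²(A² − x²) → A = √(x² + v²/ω²) = √(0.0822² + 0.705²/7.818²) = 0.122 m = 12.2 cm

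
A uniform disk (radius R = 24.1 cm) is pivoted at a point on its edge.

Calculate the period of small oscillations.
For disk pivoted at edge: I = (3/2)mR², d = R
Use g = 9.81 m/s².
I/m = (3/2)R² = 0.08712 m²; d = R = 0.241 m
T = 2π√((3/2)R²/(gR)) = 2π√(3R/(2g)) = 1.206 s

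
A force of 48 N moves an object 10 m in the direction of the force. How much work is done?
W = Fd = 48×10 = 480.0 J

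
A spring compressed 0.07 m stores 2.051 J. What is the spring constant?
PE = ½kx² → k = 2PE/x² = 2×2.051/0.07² = 837.1 N/m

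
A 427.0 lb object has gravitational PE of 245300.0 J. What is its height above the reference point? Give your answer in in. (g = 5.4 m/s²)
PE = mgh → h = PE/(mg) = 2.453e+05 J / (193.7 kg × 5.4 m/s²) = 234.5 m = 9234.0 in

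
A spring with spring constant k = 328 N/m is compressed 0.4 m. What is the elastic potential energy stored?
PE = ½kx² = ½×328×0.4² = 26.24 J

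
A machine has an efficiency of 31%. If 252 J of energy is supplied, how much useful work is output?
W_out = η × W_in = 0.31 × 252 = 78.12 J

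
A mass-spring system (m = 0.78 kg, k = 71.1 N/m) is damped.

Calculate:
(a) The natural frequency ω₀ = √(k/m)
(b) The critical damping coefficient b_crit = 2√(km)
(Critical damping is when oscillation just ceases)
ω₀ = √(k/m) = √(71.1/0.78) = 9.547 rad/s
b_crit = 2√(km) = 2√(71.1×0.78) = 14.89 kg/s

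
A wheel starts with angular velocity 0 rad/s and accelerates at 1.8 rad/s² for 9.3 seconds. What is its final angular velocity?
ω = ω₀ + αt = 0 + 1.8 × 9.3 = 16.74 rad/s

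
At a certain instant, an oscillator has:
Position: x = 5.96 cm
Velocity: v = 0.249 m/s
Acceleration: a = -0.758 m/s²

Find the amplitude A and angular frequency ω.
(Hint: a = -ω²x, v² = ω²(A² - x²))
a = −ω²x → ω = √(|a|/x) = √(0.758/0.0596) = 3.566 rad/s
v² = ω²(A² − x²) → A = √(x² + v²/ω²) = √(0.0596² + 0.249²/3.566²) = 0.0918 m = 9.18 cm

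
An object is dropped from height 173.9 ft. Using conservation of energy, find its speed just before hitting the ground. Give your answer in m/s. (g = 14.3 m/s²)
mgh = ½mv² → v = √(2gh) = √(2×14.3×53) = 38.94 m/s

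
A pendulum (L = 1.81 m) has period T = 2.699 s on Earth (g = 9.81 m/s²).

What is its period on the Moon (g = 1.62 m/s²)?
T = 2π√(L/g), so T_moon/T_earth = √(g_earth/g_moon)
T_moon = 2π√(1.81/1.62) = 6.641 s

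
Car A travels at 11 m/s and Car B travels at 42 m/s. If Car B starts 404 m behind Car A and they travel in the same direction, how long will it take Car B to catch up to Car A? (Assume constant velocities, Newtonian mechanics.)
Relative speed: v_rel = 42 - 11 = 31 m/s
Time to catch: t = d₀/v_rel = 404/31 = 13.03 s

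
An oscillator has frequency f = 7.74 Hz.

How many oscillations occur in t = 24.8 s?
n = f×t = 7.74×24.8 = 192 oscillations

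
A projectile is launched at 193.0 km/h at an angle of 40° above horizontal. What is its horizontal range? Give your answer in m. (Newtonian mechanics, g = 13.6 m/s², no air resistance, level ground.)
R = v₀² sin(2θ) / g (with unit conversion) = 208.1 m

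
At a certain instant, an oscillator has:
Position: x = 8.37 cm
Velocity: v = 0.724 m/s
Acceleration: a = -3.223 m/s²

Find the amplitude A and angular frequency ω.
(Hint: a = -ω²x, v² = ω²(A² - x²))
a = −ω²x → ω = √(|a|/x) = √(3.223/0.0837) = 6.205 rad/s
v² = ω²(A² − x²) → A = √(x² + v²/ω²) = √(0.0837² + 0.724²/6.205²) = 0.1436 m = 14.36 cm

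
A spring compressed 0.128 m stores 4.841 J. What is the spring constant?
PE = ½kx² → k = 2PE/x² = 2×4.841/0.128² = 590.9 N/m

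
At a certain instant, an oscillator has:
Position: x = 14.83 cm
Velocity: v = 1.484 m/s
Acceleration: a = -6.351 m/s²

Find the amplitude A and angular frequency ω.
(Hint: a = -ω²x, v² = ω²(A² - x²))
a = −ω²x → ω = √(|a|/x) = √(6.351/0.1483) = 6.544 rad/s
v² = ω²(A² − x²) → A = √(x² + v²/ω²) = √(0.1483² + 1.484²/6.544²) = 0.271 m = 27.1 cm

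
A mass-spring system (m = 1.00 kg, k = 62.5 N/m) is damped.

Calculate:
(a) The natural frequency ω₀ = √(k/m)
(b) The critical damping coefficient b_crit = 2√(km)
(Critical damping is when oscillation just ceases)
ω₀ = √(k/m) = √(62.5/1.0) = 7.906 rad/s
b_crit = 2√(km) = 2√(62.5×1.0) = 15.81 kg/s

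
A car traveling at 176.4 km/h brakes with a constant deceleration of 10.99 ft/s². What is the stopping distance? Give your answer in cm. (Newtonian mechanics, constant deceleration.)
d = v₀² / (2a) (with unit conversion) = 35840.0 cm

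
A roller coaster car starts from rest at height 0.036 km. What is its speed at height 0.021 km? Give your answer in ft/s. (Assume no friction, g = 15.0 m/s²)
mgh₁ = ½mv₂² + mgh₂ → v₂ = √(2g(h₁−h₂)) = √(2×15.0×(36−21)) = 21.21 m/s = 69.6 ft/s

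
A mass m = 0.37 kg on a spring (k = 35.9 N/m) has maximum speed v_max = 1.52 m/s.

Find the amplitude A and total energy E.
½mv²_max = ½kA² → A = v_max√(m/k) = 1.52×√(0.37/35.9) = 0.1543 m = 15.43 cm
E = ½mv²_max = ½×0.37×1.52² = 0.4274 J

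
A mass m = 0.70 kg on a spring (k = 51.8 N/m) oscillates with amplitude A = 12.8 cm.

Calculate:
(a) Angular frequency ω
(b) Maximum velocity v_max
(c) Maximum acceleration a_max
ω = √(k/m) = √(51.8/0.7) = 8.602 rad/s
v_max = ωA = 8.602×0.128 = 1.101 m/s
a_max = ω²A = 8.602²×0.128 = 9.472 m/s²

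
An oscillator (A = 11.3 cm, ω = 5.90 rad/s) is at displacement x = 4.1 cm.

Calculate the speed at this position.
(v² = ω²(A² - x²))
v = ω√(A² − x²) = 5.9×√(0.113² − 0.041²) = 0.6213 m/s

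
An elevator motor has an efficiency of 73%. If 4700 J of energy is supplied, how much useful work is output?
W_out = η × W_in = 0.73 × 4700 = 3431.0 J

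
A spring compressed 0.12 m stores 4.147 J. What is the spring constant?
PE = ½kx² → k = 2PE/x² = 2×4.147/0.12² = 576.0 N/m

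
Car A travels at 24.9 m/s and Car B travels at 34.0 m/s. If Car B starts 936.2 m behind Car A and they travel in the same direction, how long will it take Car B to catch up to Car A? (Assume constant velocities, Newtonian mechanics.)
Relative speed: v_rel = 34.0 - 24.9 = 9.1 m/s
Time to catch: t = d₀/v_rel = 936.2/9.1 = 102.88 s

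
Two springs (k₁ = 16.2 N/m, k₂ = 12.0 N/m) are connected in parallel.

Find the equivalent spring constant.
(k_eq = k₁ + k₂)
k_eq = k₁ + k₂ = 16.2 + 12.0 = 28.2 N/m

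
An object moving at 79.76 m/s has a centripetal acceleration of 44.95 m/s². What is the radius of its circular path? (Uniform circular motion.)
r = v²/a_c = 79.76²/44.95 = 141.53 m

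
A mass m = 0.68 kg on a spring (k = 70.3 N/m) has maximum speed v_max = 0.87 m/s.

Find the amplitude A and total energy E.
½mv²_max = ½kA² → A = v_max√(m/k) = 0.87×√(0.68/70.3) = 0.08556 m = 8.556 cm
E = ½mv²_max = ½×0.68×0.87² = 0.2573 J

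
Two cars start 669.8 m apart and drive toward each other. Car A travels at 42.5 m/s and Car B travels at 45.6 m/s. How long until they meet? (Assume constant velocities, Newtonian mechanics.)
Combined speed: v_combined = 42.5 + 45.6 = 88.1 m/s
Time to meet: t = d/88.1 = 669.8/88.1 = 7.6 s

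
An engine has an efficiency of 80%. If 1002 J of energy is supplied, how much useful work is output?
W_out = η × W_in = 0.8 × 1002 = 801.6 J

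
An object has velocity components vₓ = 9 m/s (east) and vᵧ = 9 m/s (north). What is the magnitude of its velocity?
|v| = √(vₓ² + vᵧ²) = √(9² + 9²) = √(162) = 12.73 m/s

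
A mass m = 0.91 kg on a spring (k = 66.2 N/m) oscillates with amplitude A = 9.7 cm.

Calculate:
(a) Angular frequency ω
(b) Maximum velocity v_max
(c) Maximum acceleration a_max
ω = √(k/m) = √(66.2/0.91) = 8.529 rad/s
v_max = ωA = 8.529×0.097 = 0.8273 m/s
a_max = ω²A = 8.529²×0.097 = 7.056 m/s²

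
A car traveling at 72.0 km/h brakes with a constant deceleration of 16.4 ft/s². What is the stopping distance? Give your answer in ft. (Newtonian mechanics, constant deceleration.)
d = v₀² / (2a) (with unit conversion) = 131.3 ft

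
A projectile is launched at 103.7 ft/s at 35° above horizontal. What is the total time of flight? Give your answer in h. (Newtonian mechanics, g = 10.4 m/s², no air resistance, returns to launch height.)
T = 2v₀sin(θ)/g (with unit conversion) = 0.0009685 h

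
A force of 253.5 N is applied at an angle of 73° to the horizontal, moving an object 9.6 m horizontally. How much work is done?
W = Fd cosθ = 253.5×9.6×cos(73°) = 711.52 J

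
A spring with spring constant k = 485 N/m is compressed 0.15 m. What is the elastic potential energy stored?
PE = ½kx² = ½×485×0.15² = 5.456 J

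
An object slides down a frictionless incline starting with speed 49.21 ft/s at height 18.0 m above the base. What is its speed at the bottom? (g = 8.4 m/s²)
½mv₀² + mgh = ½mv² → v = √(v₀² + 2gh) = √(15² + 2×8.4×18) = 22.96 m/s = 75.34 ft/s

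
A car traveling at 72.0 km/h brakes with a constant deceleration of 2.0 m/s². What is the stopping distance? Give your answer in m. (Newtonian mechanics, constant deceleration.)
d = v₀² / (2a) (with unit conversion) = 100.0 m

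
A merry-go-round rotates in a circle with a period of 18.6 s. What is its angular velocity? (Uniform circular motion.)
ω = 2π/T = 2π/18.6 = 0.3378 rad/s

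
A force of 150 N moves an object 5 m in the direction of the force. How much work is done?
W = Fd = 150×5 = 750.0 J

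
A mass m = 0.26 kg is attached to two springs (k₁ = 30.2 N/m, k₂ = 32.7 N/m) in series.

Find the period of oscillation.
k_eq = k₁k₂/(k₁+k₂) = 15.7 N/m
T = 2π√(m/k_eq) = 2π√(0.26/15.7) = 0.8086 s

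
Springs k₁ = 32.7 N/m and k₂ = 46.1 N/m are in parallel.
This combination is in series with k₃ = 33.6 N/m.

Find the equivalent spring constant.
k₁₂ = k₁ + k₂ = 78.8 N/m (parallel)
1/k_eq = 1/k₁₂ + 1/k₃ → k_eq = 23.56 N/m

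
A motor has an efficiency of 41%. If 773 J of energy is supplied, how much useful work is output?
W_out = η × W_in = 0.41 × 773 = 316.93 J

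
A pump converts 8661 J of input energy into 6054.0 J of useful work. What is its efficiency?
η = W_out/W_in = 6054.0/8661 = 0.699 = 69.9%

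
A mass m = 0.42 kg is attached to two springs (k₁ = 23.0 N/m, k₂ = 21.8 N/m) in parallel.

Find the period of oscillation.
k_eq = k₁+k₂ = 44.8 N/m
T = 2π√(m/k_eq) = 2π√(0.42/44.8) = 0.6084 s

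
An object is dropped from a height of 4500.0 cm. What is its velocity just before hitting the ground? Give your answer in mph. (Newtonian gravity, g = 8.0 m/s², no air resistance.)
v = √(2gh) (with unit conversion) = 60.02 mph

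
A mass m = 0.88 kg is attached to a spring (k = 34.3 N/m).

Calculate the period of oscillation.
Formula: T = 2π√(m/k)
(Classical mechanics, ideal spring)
T = 2π√(m/k) = 2π√(0.88/34.3) = 1.006 s; f = 1/T = 0.9936 Hz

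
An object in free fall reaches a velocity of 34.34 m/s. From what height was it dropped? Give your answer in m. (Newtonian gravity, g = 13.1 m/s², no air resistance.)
h = v²/(2g) = 45.01 m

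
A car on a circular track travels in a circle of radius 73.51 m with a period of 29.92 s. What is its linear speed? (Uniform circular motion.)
v = 2πr/T = 2π×73.51/29.92 = 15.44 m/s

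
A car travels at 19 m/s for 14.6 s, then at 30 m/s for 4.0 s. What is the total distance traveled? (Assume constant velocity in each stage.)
d₁ = v₁t₁ = 19 × 14.6 = 277.4 m
d₂ = v₂t₂ = 30 × 4.0 = 120 m
d_total = 277.4 + 120 = 397.4 m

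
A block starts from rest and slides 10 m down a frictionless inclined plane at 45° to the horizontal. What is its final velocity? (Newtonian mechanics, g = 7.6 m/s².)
a = g sin(θ) = 7.6 × sin(45°) = 5.37 m/s²
v = √(2ad) = √(2 × 5.37 × 10) = 10.37 m/s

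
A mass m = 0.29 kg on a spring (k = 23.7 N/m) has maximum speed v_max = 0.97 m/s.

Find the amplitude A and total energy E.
½mv²_max = ½kA² → A = v_max√(m/k) = 0.97×√(0.29/23.7) = 0.1073 m = 10.73 cm
E = ½mv²_max = ½×0.29×0.97² = 0.1364 J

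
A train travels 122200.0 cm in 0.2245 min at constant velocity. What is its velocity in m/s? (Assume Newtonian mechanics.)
v = d/t (with unit conversion) = 90.72 m/s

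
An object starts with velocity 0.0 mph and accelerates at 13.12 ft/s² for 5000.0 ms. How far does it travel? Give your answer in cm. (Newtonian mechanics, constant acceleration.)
d = v₀t + ½at² (with unit conversion) = 4999.0 cm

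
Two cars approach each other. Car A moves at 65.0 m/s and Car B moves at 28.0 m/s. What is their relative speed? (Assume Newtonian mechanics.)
v_rel = v_A + v_B = 65.0 + 28.0 = 93.0 m/s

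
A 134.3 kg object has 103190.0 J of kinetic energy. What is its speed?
KE = ½mv² → v = √(2KE/m) = √(2×103190.0/134.3) = 39.2 m/s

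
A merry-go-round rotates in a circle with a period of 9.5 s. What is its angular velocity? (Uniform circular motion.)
ω = 2π/T = 2π/9.5 = 0.6614 rad/s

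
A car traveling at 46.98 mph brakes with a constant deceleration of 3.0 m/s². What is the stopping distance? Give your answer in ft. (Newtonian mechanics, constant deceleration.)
d = v₀² / (2a) (with unit conversion) = 241.2 ft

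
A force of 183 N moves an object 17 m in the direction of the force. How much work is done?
W = Fd = 183×17 = 3111.0 J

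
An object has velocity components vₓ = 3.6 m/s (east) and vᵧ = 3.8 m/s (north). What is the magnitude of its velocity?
|v| = √(vₓ² + vᵧ²) = √(3.6² + 3.8²) = √(27.4) = 5.23 m/s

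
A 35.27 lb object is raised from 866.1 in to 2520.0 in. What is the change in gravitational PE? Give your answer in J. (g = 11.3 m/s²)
ΔPE = mg(h₂ − h₁) = 16 kg × 11.3 m/s² × (64.01 − 22) m = 7594 J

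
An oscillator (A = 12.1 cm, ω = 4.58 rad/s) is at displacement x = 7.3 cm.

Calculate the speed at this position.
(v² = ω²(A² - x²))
v = ω√(A² − x²) = 4.58×√(0.121² − 0.073²) = 0.442 m/s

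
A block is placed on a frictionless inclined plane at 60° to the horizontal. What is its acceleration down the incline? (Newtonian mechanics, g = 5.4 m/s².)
a = g sin(θ) = 5.4 × sin(60°) = 5.4 × 0.866 = 4.68 m/s²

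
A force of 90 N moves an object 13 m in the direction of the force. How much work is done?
W = Fd = 90×13 = 1170.0 J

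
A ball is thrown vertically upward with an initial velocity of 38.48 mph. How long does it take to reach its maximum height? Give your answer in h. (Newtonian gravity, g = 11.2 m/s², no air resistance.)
t_up = v₀/g (with unit conversion) = 0.0004266 h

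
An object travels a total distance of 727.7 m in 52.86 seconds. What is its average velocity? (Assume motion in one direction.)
v_avg = Δd / Δt = 727.7 / 52.86 = 13.77 m/s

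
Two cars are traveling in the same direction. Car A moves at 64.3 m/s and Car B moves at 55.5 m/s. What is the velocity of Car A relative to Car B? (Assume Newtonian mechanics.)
v_rel = v_A - v_B = 64.3 - 55.5 = 8.8 m/s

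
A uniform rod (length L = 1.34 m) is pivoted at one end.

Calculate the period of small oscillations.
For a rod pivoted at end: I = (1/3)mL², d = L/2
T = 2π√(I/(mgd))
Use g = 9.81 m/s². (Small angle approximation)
I/m = (1/3)L² = 0.5985 m²; d = L/2 = 0.67 m
T = 2π√(I/(mgd)) = 2π√(0.5985/(9.81×0.67)) = 1.896 s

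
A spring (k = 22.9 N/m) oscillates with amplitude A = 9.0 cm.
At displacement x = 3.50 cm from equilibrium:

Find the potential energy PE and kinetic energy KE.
E_total = ½kA² = ½×22.9×(0.09)² = 0.09274 J
PE = ½kx² = ½×22.9×(0.035)² = 0.01403 J
KE = E_total − PE = 0.07872 J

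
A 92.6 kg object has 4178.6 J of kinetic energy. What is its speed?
KE = ½mv² → v = √(2KE/m) = √(2×4178.6/92.6) = 9.5 m/s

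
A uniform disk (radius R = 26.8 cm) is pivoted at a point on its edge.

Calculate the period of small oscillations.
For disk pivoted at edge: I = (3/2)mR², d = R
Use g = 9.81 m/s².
I/m = (3/2)R² = 0.1077 m²; d = R = 0.268 m
T = 2π√((3/2)R²/(gR)) = 2π√(3R/(2g)) = 1.272 s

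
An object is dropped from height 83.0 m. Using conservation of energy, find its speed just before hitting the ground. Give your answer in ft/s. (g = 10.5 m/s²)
mgh = ½mv² → v = √(2gh) = √(2×10.5×83) = 41.75 m/s = 137.0 ft/s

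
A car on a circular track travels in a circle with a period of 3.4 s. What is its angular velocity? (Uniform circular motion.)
ω = 2π/T = 2π/3.4 = 1.848 rad/s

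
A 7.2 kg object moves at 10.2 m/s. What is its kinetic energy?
KE = ½mv² = ½×7.2×10.2² = 374.544 J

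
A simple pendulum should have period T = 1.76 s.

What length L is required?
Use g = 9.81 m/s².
T = 2π√(L/g) → L = g(T/2π)² = 9.81×(1.76/2π)² = 0.7697 m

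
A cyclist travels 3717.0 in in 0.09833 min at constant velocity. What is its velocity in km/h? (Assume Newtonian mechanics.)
v = d/t (with unit conversion) = 57.61 km/h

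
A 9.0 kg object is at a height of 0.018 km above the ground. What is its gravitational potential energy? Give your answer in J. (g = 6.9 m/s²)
PE = mgh = 9 kg × 6.9 m/s² × 18 m = 1118 J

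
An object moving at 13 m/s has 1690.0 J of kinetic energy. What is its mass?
KE = ½mv² → m = 2KE/v² = 2×1690.0/13² = 20.0 kg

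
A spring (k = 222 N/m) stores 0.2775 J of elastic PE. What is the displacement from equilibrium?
PE = ½kx² → x = √(2PE/k) = √(2×0.2775/222) = 0.05 m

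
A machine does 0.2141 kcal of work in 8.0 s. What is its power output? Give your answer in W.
P = W/t = 895.8 J / 8 s = 112 W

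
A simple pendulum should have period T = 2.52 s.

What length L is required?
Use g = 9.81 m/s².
T = 2π√(L/g) → L = g(T/2π)² = 9.81×(2.52/2π)² = 1.578 m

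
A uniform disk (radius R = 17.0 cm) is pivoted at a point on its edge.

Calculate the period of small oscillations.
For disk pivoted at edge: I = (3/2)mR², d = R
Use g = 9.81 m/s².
I/m = (3/2)R² = 0.04335 m²; d = R = 0.17 m
T = 2π√((3/2)R²/(gR)) = 2π√(3R/(2g)) = 1.013 s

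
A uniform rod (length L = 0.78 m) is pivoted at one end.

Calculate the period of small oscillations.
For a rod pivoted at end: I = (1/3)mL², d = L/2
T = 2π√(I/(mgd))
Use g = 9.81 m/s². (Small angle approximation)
I/m = (1/3)L² = 0.2028 m²; d = L/2 = 0.39 m
T = 2π√(I/(mgd)) = 2π√(0.2028/(9.81×0.39)) = 1.447 s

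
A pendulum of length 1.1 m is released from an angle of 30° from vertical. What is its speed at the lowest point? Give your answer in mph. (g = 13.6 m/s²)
h = L(1 − cosθ) = 1.1×(1 − cos30°) = 0.1474 m
v = √(2gh) = √(2×13.6×0.1474) = 2.002 m/s = 4.479 mph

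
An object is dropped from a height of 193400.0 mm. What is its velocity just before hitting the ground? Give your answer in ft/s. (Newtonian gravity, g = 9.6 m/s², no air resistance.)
v = √(2gh) (with unit conversion) = 199.9 ft/s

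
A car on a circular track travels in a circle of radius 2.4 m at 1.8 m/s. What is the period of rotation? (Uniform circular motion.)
T = 2πr/v = 2π×2.4/1.8 = 8.38 s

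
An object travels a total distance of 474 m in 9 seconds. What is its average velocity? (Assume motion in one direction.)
v_avg = Δd / Δt = 474 / 9 = 52.67 m/s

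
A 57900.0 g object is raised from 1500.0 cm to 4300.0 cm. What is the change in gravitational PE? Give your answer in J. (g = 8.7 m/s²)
ΔPE = mg(h₂ − h₁) = 57.9 kg × 8.7 m/s² × (43 − 15) m = 1.41e+04 J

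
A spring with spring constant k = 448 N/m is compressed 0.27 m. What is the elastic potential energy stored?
PE = ½kx² = ½×448×0.27² = 16.33 J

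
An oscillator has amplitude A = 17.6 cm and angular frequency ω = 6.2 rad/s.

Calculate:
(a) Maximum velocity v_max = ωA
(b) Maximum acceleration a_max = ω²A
v_max = ωA = 6.2×0.176 = 1.091 m/s
a_max = ω²A = 6.2²×0.176 = 6.765 m/s²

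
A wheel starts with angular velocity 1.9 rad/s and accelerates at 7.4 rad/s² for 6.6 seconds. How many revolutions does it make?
θ = ω₀t + ½αt² = 1.9×6.6 + ½×7.4×6.6² = 173.71 rad
Revolutions = θ/(2π) = 173.71/(2π) = 27.65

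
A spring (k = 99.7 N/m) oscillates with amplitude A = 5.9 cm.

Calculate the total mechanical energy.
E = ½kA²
E = ½kA² = ½×99.7×(0.059)² = 0.1735 J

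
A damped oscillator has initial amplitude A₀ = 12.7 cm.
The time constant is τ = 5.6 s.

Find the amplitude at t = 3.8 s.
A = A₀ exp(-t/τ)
A = A₀ exp(−t/τ) = 12.7×exp(−3.8/5.6) = 6.443 cm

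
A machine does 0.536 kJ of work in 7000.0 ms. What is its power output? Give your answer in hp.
P = W/t = 536 J / 7 s = 76.57 W = 0.1027 hp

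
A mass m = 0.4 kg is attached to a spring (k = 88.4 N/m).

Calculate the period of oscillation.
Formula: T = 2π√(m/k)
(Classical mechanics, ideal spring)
T = 2π√(m/k) = 2π√(0.4/88.4) = 0.4227 s; f = 1/T = 2.366 Hz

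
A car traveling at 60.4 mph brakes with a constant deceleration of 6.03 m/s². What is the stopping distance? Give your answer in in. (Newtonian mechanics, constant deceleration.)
d = v₀² / (2a) (with unit conversion) = 2380.0 in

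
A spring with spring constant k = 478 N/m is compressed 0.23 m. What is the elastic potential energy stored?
PE = ½kx² = ½×478×0.23² = 12.64 J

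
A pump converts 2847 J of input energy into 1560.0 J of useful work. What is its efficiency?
η = W_out/W_in = 1560.0/2847 = 0.5479 = 54.79%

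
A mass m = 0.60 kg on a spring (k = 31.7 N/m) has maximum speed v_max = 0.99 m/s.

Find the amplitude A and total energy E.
½mv²_max = ½kA² → A = v_max√(m/k) = 0.99×√(0.6/31.7) = 0.1362 m = 13.62 cm
E = ½mv²_max = ½×0.6×0.99² = 0.294 J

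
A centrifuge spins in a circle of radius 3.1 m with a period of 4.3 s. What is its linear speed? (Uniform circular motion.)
v = 2πr/T = 2π×3.1/4.3 = 4.53 m/s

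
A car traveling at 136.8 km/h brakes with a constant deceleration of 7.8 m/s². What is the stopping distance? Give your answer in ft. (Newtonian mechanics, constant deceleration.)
d = v₀² / (2a) (with unit conversion) = 303.7 ft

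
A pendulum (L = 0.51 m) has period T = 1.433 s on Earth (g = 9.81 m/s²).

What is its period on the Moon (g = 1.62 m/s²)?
T = 2π√(L/g), so T_moon/T_earth = √(g_earth/g_moon)
T_moon = 2π√(0.51/1.62) = 3.525 s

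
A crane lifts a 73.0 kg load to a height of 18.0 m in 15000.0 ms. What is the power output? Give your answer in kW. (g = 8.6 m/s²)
W = mgh = 73×8.6×18 = 1.13e+04 J
P = W/t = 1.13e+04/15 = 753.4 W = 0.7534 kW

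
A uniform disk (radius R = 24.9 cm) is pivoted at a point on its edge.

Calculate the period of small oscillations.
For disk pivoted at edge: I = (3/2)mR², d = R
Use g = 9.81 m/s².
I/m = (3/2)R² = 0.093 m²; d = R = 0.249 m
T = 2π√((3/2)R²/(gR)) = 2π√(3R/(2g)) = 1.226 s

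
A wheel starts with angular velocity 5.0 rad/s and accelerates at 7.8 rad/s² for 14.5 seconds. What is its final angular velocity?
ω = ω₀ + αt = 5.0 + 7.8 × 14.5 = 118.1 rad/s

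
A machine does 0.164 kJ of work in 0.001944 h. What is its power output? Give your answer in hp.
P = W/t = 164 J / 6.998 s = 23.43 W = 0.03143 hp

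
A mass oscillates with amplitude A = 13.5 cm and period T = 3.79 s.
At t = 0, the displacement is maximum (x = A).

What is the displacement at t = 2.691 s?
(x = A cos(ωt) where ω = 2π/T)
ω = 2π/T = 2π/3.79 = 1.658 rad/s
x = A cos(ωt) = 13.5×cos(1.658×2.691) = -3.355 cm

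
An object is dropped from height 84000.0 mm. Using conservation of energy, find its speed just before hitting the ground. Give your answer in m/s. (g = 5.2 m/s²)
mgh = ½mv² → v = √(2gh) = √(2×5.2×84) = 29.56 m/s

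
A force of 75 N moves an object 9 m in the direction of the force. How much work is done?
W = Fd = 75×9 = 675.0 J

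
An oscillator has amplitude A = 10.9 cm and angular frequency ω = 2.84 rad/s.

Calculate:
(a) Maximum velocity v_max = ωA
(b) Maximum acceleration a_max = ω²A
v_max = ωA = 2.84×0.109 = 0.3096 m/s
a_max = ω²A = 2.84²×0.109 = 0.8792 m/s²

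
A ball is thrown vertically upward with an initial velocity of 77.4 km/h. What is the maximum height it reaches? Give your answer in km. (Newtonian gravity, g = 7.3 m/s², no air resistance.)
h_max = v₀²/(2g) (with unit conversion) = 0.03166 km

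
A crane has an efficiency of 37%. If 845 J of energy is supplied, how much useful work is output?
W_out = η × W_in = 0.37 × 845 = 312.65 J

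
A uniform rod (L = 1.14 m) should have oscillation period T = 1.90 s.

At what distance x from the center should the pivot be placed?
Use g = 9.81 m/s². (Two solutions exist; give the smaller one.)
T = 2π√((L²/12 + x²)/(gx)). Let c = T²g/(4π²) = 0.897.
x² − cx + L²/12 = 0 → x = (c − √(c² − L²/3))/2 = 0.1438 m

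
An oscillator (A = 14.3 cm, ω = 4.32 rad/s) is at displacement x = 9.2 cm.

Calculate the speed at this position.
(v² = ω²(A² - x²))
v = ω√(A² − x²) = 4.32×√(0.143² − 0.092²) = 0.4729 m/s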